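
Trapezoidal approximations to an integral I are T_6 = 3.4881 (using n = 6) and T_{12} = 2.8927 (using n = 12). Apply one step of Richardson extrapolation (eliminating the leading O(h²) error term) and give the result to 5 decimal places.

2.69423

R = (4·T_{12} − T_6) / 3 = (4·2.8927 − 3.4881)/3 = (8.0827)/3 = 2.69423.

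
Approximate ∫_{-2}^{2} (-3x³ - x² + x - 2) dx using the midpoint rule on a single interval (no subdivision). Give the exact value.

-8

M = (b−a)·f(0) = 4·(-2) = -8.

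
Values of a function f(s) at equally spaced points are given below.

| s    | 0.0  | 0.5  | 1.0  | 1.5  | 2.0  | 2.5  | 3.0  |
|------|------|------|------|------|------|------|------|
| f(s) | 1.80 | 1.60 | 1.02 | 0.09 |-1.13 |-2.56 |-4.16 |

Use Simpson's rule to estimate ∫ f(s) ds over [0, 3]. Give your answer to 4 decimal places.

h = 0.5, n = 6.
(h/3)·[y₀ + 4y₁ + 2y₂ + 4y₃ + 2y₄ + 4y₅ + y₆] = 0.166667·(-6.06) = -1.0100.

-1.0100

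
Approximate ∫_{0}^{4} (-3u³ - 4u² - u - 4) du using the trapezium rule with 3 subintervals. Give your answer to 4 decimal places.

-327.4074

h = (4 − 0)/3 = 1.333333.
Nodes u₀,…,u₃ = 0, 1.333333, 2.666667, 4.
f(u) = -3u³ - 4u² - u - 4: f₀=-4, f₁=-19.555556, f₂=-92, f₃=-264.
(h/2)·[f₀ + 2f₁ + 2f₂ + f₃] = 0.666667·(-491.111111) = -327.4074.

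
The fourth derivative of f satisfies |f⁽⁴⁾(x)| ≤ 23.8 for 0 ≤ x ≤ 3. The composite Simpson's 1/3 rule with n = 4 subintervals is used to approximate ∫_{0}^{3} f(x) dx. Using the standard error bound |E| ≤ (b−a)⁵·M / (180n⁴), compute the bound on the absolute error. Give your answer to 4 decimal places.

|E| ≤ (3)⁵·23.8 / (180·4⁴) = 5783.4/46080 = 0.1255.

0.1255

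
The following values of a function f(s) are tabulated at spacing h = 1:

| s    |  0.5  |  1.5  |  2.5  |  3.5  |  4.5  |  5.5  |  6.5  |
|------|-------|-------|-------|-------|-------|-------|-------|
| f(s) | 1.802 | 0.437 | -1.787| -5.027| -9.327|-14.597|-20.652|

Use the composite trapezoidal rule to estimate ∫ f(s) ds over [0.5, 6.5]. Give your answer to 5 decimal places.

-39.72600

h = 1, n = 6.
(h/2)·[y₀ + 2y₁ + 2y₂ + 2y₃ + 2y₄ + 2y₅ + y₆] = 0.5·(-79.452) = -39.72600.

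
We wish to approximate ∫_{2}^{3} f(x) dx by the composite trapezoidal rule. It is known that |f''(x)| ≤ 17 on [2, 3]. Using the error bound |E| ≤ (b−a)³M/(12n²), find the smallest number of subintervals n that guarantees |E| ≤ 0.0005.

54

Need 17/(12n²) ≤ 0.0005.
n² ≥ 17/(12·0.0005) = 2833.33 ⇒ n ≥ 53.2291, so the smallest n is 54.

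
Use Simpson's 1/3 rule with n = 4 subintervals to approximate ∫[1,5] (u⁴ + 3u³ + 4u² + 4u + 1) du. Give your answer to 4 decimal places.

h = (5 − 1)/4 = 1.
Nodes u₀,…,u₄ = 1, 2, 3, 4, 5.
f(u) = u⁴ + 3u³ + 4u² + 4u + 1: f₀=13, f₁=65, f₂=211, f₃=529, f₄=1121.
(h/3)·[f₀ + 4f₁ + 2f₂ + 4f₃ + f₄] = 0.333333·(3932) = 1310.6667.

1310.6667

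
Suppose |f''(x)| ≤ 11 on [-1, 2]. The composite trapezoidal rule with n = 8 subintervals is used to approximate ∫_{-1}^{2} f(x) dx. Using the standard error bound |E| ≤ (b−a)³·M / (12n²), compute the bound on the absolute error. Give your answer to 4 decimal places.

0.3867

|E| ≤ (3)³·11 / (12·8²) = 297/768 = 0.3867.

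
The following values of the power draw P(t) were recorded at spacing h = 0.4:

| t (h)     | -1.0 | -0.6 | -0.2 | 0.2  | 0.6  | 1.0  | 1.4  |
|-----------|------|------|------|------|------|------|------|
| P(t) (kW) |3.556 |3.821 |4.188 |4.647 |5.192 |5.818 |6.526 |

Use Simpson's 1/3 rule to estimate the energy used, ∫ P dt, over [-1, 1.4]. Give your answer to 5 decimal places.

h = 0.4, n = 6.
(h/3)·[y₀ + 4y₁ + 2y₂ + 4y₃ + 2y₄ + 4y₅ + y₆] = 0.133333·(85.986) = 11.46480.

11.46480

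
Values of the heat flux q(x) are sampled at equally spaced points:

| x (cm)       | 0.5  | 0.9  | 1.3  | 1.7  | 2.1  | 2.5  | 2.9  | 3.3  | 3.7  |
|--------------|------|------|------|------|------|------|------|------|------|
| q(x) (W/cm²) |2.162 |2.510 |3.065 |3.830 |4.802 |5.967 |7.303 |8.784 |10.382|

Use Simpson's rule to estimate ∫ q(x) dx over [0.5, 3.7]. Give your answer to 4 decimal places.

h = 0.4, n = 8.
(h/3)·[y₀ + 4y₁ + 2y₂ + 4y₃ + 2y₄ + 4y₅ + 2y₆ + 4y₇ + y₈] = 0.133333·(127.248) = 16.9664.

16.9664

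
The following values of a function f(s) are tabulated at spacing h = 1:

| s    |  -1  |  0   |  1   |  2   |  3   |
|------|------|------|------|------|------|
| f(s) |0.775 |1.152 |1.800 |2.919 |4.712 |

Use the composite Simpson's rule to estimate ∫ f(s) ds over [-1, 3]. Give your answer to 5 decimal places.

h = 1, n = 4.
(h/3)·[y₀ + 4y₁ + 2y₂ + 4y₃ + y₄] = 0.333333·(25.371) = 8.45700.

8.45700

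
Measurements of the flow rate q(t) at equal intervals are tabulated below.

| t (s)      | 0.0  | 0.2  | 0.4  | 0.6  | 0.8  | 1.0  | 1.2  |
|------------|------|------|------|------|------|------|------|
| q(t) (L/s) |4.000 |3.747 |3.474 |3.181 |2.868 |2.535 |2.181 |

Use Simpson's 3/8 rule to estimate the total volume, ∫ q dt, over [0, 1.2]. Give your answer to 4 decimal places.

h = 0.2, n = 6.
(3h/8)·[y₀ + 3y₁ + 3y₂ + 2y₃ + 3y₄ + 3y₅ + y₆] = 0.075·(50.415) = 3.7811.

3.7811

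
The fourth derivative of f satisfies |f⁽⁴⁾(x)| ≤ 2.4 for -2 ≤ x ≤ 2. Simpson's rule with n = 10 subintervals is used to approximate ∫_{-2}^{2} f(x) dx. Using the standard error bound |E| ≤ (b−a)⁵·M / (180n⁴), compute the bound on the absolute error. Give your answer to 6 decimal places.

|E| ≤ (4)⁵·2.4 / (180·10⁴) = 2457.6/1800000 = 0.001365.

0.001365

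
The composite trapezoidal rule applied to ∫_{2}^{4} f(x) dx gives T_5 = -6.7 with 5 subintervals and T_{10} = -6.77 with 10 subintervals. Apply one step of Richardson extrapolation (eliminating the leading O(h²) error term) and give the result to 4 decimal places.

-6.7933

R = (4·T_{10} − T_5) / 3 = (4·(-6.77) − (-6.7))/3 = (-20.38)/3 = -6.7933.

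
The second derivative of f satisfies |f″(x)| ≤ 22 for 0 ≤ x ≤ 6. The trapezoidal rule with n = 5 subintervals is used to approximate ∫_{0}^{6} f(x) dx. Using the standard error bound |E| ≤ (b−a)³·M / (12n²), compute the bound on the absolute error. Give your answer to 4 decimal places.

15.8400

|E| ≤ (6)³·22 / (12·5²) = 4752/300 = 15.8400.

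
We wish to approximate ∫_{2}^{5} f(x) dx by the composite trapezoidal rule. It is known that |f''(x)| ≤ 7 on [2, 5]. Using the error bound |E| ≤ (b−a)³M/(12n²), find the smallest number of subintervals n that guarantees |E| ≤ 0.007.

Need 189/(12n²) ≤ 0.007.
n² ≥ 189/(12·0.007) = 2250 ⇒ n ≥ 47.4342, so the smallest n is 48.

48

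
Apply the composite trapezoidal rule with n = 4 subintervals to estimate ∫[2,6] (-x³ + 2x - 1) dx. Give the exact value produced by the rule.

h = (6 − 2)/4 = 1.
Nodes x₀,…,x₄ = 2, 3, 4, 5, 6.
f(x) = -x³ + 2x - 1: f₀=-5, f₁=-22, f₂=-57, f₃=-116, f₄=-205.
(h/2)·[f₀ + 2f₁ + 2f₂ + 2f₃ + f₄] = 0.5·(-600) = -300.

-300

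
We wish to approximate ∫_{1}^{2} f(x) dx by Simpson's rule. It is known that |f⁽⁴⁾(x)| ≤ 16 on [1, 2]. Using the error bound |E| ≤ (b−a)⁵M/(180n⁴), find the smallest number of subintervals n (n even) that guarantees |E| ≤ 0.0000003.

24

Need 16/(180n⁴) ≤ 0.0000003.
n⁴ ≥ 16/(180·0.0000003) = 296296 ⇒ n ≥ 23.3309, so the smallest even n is 24. (n must be even for Simpson's rule.)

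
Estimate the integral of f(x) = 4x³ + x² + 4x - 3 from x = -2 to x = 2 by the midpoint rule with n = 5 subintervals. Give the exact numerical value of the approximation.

-6.88

h = (2 − (-2))/5 = 0.8.
Midpoints m₁,…,m₅ = -1.6, -0.8, 0, 0.8, 1.6.
f(m₁)=-23.224, f(m₂)=-7.608, f(m₃)=-3, f(m₄)=2.888, f(m₅)=22.344.
h·[f(m₁) + f(m₂) + f(m₃) + f(m₄) + f(m₅)] = 0.8·(-8.6) = -6.88.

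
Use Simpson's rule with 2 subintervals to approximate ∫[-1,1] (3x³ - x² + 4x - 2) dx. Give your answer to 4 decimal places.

-4.6667

h = (1 − (-1))/2 = 1.
Nodes x₀,…,x₂ = -1, 0, 1.
f(x) = 3x³ - x² + 4x - 2: f₀=-10, f₁=-2, f₂=4.
(h/3)·[f₀ + 4f₁ + f₂] = 0.333333·(-14) = -4.6667.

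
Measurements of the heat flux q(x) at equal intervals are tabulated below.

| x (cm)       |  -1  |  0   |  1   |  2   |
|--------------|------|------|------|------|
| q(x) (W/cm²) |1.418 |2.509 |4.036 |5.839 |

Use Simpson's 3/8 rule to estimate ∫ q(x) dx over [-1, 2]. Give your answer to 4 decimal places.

h = 1, n = 3.
(3h/8)·[y₀ + 3y₁ + 3y₂ + y₃] = 0.375·(26.892) = 10.0845.

10.0845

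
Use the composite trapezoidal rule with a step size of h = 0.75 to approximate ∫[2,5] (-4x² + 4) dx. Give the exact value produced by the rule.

h = (5 − 2)/4 = 0.75.
Nodes x₀,…,x₄ = 2, 2.75, 3.5, 4.25, 5.
f(x) = -4x² + 4: f₀=-12, f₁=-26.25, f₂=-45, f₃=-68.25, f₄=-96.
(h/2)·[f₀ + 2f₁ + 2f₂ + 2f₃ + f₄] = 0.375·(-387) = -145.125.

-145.125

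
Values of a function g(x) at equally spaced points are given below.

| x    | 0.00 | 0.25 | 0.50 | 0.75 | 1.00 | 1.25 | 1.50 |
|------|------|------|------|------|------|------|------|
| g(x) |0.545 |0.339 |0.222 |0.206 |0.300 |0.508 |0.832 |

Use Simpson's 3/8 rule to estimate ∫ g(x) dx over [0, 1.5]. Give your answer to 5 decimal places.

0.55275

h = 0.25, n = 6.
(3h/8)·[y₀ + 3y₁ + 3y₂ + 2y₃ + 3y₄ + 3y₅ + y₆] = 0.09375·(5.896) = 0.55275.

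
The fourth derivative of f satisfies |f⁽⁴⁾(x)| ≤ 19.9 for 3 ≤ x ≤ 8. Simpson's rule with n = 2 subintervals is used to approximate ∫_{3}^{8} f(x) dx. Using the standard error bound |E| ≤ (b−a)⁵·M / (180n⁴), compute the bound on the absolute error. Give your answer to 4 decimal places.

|E| ≤ (5)⁵·19.9 / (180·2⁴) = 62187.5/2880 = 21.5929.

21.5929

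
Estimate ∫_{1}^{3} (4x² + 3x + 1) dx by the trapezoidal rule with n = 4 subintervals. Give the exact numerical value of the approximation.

49

h = (3 − 1)/4 = 0.5.
Nodes x₀,…,x₄ = 1, 1.5, 2, 2.5, 3.
f(x) = 4x² + 3x + 1: f₀=8, f₁=14.5, f₂=23, f₃=33.5, f₄=46.
(h/2)·[f₀ + 2f₁ + 2f₂ + 2f₃ + f₄] = 0.25·(196) = 49.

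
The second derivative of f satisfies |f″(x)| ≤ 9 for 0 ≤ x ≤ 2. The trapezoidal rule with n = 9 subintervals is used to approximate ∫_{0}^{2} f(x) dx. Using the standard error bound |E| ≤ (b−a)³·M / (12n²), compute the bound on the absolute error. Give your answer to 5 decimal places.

0.07407

|E| ≤ (2)³·9 / (12·9²) = 72/972 = 0.07407.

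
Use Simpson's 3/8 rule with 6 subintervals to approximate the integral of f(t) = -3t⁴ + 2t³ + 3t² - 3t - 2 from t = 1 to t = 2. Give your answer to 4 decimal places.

h = (2 − 1)/6 = 0.166667.
Nodes t₀,…,t₆ = 1, 1.166667, 1.333333, 1.5, 1.666667, 1.833333, 2.
f(t) = -3t⁴ + 2t³ + 3t² - 3t - 2: f₀=-3, f₁=-3.798611, f₂=-5.407407, f₃=-8.1875, f₄=-12.555556, f₅=-18.983796, f₆=-28.
(3h/8)·[f₀ + 3f₁ + 3f₂ + 2f₃ + 3f₄ + 3f₅ + f₆] = 0.0625·(-169.611111) = -10.6007.

-10.6007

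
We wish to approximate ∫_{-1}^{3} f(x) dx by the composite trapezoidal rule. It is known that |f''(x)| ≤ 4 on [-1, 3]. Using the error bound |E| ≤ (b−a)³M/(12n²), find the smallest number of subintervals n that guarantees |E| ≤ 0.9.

5

Need 256/(12n²) ≤ 0.9.
n² ≥ 256/(12·0.9) = 23.7037 ⇒ n ≥ 4.8686, so the smallest n is 5.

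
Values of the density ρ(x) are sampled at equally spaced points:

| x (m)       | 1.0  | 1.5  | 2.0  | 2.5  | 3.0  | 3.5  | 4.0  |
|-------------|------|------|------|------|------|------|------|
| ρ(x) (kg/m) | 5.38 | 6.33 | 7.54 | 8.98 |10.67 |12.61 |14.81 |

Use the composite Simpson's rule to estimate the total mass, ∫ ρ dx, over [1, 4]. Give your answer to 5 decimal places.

28.04833

h = 0.5, n = 6.
(h/3)·[y₀ + 4y₁ + 2y₂ + 4y₃ + 2y₄ + 4y₅ + y₆] = 0.166667·(168.29) = 28.04833.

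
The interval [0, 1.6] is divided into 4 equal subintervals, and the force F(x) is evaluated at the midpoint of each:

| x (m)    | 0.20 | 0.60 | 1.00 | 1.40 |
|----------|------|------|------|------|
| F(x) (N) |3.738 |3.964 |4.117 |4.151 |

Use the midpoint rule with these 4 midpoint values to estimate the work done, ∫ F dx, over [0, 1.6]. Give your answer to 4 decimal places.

h = 0.4, n = 4.
h·[y(m₁) + y(m₂) + y(m₃) + y(m₄)] = 0.4·(15.970) = 6.3880.

6.3880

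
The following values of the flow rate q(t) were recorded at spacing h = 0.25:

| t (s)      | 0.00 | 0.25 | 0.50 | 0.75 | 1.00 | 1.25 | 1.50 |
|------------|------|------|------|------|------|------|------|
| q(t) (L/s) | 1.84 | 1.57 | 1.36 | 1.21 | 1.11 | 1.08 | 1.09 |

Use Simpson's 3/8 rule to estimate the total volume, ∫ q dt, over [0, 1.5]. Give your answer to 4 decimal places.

1.9416

h = 0.25, n = 6.
(3h/8)·[y₀ + 3y₁ + 3y₂ + 2y₃ + 3y₄ + 3y₅ + y₆] = 0.09375·(20.71) = 1.9416.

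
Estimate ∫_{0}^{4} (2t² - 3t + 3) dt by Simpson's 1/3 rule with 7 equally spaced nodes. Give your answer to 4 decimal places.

30.6667

h = (4 − 0)/6 = 0.666667.
Nodes t₀,…,t₆ = 0, 0.666667, 1.333333, 2, 2.666667, 3.333333, 4.
f(t) = 2t² - 3t + 3: f₀=3, f₁=1.888889, f₂=2.555556, f₃=5, f₄=9.222222, f₅=15.222222, f₆=23.
(h/3)·[f₀ + 4f₁ + 2f₂ + 4f₃ + 2f₄ + 4f₅ + f₆] = 0.222222·(138) = 30.6667.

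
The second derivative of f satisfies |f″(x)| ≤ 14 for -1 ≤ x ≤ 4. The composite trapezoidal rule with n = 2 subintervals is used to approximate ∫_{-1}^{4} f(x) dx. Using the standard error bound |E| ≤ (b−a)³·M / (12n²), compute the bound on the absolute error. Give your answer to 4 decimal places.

|E| ≤ (5)³·14 / (12·2²) = 1750/48 = 36.4583.

36.4583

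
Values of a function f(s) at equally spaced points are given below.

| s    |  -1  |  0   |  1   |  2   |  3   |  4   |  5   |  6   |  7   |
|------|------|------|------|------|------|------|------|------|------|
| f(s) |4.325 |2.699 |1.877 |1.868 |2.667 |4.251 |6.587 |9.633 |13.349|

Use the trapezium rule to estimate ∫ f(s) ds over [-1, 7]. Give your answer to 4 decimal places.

h = 1, n = 8.
(h/2)·[y₀ + 2y₁ + 2y₂ + 2y₃ + 2y₄ + 2y₅ + 2y₆ + 2y₇ + y₈] = 0.5·(76.838) = 38.4190.

38.4190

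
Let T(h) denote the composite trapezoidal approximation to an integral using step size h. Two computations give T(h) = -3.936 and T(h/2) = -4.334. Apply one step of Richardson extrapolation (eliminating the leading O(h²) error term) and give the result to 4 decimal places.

-4.4667

R = (4·T(h/2) − T(h)) / 3 = (4·(-4.334) − (-3.936))/3 = (-13.400)/3 = -4.4667.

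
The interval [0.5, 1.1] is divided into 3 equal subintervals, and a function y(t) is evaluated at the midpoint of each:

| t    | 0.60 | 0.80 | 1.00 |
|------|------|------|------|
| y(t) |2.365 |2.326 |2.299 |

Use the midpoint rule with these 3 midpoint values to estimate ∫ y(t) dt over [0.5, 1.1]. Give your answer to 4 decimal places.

1.3980

h = 0.2, n = 3.
h·[y(m₁) + y(m₂) + y(m₃)] = 0.2·(6.990) = 1.3980.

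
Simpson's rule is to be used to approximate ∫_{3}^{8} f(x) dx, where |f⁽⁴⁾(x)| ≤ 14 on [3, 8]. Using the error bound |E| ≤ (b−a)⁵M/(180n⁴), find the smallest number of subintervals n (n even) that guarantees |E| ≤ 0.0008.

Need 43750/(180n⁴) ≤ 0.0008.
n⁴ ≥ 43750/(180·0.0008) = 303819 ⇒ n ≥ 23.4776, so the smallest even n is 24. (n must be even for Simpson's rule.)

24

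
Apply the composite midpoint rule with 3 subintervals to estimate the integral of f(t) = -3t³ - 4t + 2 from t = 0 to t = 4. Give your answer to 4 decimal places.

-205.3333

h = (4 − 0)/3 = 1.333333.
Midpoints m₁,…,m₃ = 0.666667, 2, 3.333333.
f(m₁)=-1.555556, f(m₂)=-30, f(m₃)=-122.444444.
h·[f(m₁) + f(m₂) + f(m₃)] = 1.333333·(-154) = -205.3333.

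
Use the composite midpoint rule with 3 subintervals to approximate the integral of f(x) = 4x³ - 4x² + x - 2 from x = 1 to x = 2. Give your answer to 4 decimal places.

5.0370

h = (2 − 1)/3 = 0.333333.
Midpoints m₁,…,m₃ = 1.166667, 1.5, 1.833333.
f(m₁)=0.074074, f(m₂)=4, f(m₃)=11.037037.
h·[f(m₁) + f(m₂) + f(m₃)] = 0.333333·(15.111111) = 5.0370.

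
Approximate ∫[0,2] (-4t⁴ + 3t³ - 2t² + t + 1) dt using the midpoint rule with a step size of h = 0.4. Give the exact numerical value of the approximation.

-14.27264

h = (2 − 0)/5 = 0.4.
Midpoints m₁,…,m₅ = 0.2, 0.6, 1, 1.4, 1.8.
f(m₁)=1.1376, f(m₂)=1.0096, f(m₃)=-1, f(m₄)=-8.6544, f(m₅)=-28.1744.
h·[f(m₁) + f(m₂) + f(m₃) + f(m₄) + f(m₅)] = 0.4·(-35.6816) = -14.27264.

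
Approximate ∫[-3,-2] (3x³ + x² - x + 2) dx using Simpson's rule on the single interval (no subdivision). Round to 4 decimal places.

-37.9167

S = (b−a)/6 · [f(-3) + 4f(-2.5) + f(-2)] = 0.166667·[(-67) + 4·(-36.125) + (-16)] = -37.9167.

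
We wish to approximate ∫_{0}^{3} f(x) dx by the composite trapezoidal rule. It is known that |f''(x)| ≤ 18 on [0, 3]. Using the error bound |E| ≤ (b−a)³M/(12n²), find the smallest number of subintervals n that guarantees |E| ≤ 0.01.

Need 486/(12n²) ≤ 0.01.
n² ≥ 486/(12·0.01) = 4050 ⇒ n ≥ 63.6396, so the smallest n is 64.

64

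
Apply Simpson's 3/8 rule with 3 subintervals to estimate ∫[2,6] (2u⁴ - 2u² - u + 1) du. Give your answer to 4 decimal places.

h = (6 − 2)/3 = 1.333333.
Nodes u₀,…,u₃ = 2, 3.333333, 4.666667, 6.
f(u) = 2u⁴ - 2u² - u + 1: f₀=23, f₁=222.358025, f₂=901.320988, f₃=2515.
(3h/8)·[f₀ + 3f₁ + 3f₂ + f₃] = 0.5·(5909.037037) = 2954.5185.

2954.5185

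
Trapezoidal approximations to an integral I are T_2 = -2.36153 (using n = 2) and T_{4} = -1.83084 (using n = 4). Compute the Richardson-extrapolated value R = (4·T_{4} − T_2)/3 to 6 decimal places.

R = (4·T_{4} − T_2) / 3 = (4·(-1.83084) − (-2.36153))/3 = (-4.96183)/3 = -1.653943.

-1.653943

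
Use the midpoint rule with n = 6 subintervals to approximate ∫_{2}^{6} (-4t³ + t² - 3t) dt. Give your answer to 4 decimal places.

-1251.7037

h = (6 − 2)/6 = 0.666667.
Midpoints m₁,…,m₆ = 2.333333, 3, 3.666667, 4.333333, 5, 5.666667.
f(m₁)=-52.370370, f(m₂)=-108, f(m₃)=-194.740741, f(m₄)=-319.703704, f(m₅)=-490, f(m₆)=-712.740741.
h·[f(m₁) + f(m₂) + f(m₃) + f(m₄) + f(m₅) + f(m₆)] = 0.666667·(-1877.555556) = -1251.7037.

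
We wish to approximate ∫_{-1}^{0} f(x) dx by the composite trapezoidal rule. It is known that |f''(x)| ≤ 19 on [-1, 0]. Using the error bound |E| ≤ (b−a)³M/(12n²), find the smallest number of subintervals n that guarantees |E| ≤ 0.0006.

52

Need 19/(12n²) ≤ 0.0006.
n² ≥ 19/(12·0.0006) = 2638.89 ⇒ n ≥ 51.3701, so the smallest n is 52.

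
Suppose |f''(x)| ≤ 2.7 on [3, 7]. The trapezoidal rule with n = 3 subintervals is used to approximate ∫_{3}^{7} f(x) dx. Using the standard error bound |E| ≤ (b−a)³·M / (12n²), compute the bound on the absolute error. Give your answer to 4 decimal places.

1.6000

|E| ≤ (4)³·2.7 / (12·3²) = 172.8/108 = 1.6000.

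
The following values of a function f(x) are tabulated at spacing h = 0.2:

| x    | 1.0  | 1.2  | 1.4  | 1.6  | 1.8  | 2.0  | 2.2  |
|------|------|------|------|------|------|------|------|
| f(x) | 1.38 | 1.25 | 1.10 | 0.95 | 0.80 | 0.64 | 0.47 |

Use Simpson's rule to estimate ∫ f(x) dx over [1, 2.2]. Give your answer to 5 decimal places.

1.13400

h = 0.2, n = 6.
(h/3)·[y₀ + 4y₁ + 2y₂ + 4y₃ + 2y₄ + 4y₅ + y₆] = 0.066667·(17.01) = 1.13400.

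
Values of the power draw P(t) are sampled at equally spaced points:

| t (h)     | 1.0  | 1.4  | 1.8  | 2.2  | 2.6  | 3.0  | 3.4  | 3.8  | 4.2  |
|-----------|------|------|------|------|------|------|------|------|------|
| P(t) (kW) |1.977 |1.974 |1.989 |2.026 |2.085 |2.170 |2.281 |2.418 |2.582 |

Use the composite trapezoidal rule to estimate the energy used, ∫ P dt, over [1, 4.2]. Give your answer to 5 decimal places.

6.88900

h = 0.4, n = 8.
(h/2)·[y₀ + 2y₁ + 2y₂ + 2y₃ + 2y₄ + 2y₅ + 2y₆ + 2y₇ + y₈] = 0.2·(34.445) = 6.88900.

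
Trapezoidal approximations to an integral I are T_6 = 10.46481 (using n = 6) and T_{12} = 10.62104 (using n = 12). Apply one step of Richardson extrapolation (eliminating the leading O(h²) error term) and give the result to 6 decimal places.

10.673117

R = (4·T_{12} − T_6) / 3 = (4·10.62104 − 10.46481)/3 = (32.01935)/3 = 10.673117.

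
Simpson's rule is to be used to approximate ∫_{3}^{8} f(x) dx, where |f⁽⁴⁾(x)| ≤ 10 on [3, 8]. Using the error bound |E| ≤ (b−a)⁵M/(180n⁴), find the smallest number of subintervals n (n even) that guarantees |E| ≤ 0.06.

Need 31250/(180n⁴) ≤ 0.06.
n⁴ ≥ 31250/(180·0.06) = 2893.52 ⇒ n ≥ 7.3343, so the smallest even n is 8. (n must be even for Simpson's rule.)

8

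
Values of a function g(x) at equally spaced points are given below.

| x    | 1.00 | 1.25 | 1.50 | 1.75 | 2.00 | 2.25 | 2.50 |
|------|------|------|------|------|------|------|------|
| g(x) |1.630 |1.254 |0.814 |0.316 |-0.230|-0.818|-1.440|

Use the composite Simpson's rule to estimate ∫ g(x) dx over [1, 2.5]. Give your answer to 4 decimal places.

h = 0.25, n = 6.
(h/3)·[y₀ + 4y₁ + 2y₂ + 4y₃ + 2y₄ + 4y₅ + y₆] = 0.083333·(4.366) = 0.3638.

0.3638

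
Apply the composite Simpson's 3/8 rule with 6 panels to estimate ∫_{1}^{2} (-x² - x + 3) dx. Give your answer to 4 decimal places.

-0.8333

h = (2 − 1)/6 = 0.166667.
Nodes x₀,…,x₆ = 1, 1.166667, 1.333333, 1.5, 1.666667, 1.833333, 2.
f(x) = -x² - x + 3: f₀=1, f₁=0.472222, f₂=-0.111111, f₃=-0.75, f₄=-1.444444, f₅=-2.194444, f₆=-3.
(3h/8)·[f₀ + 3f₁ + 3f₂ + 2f₃ + 3f₄ + 3f₅ + f₆] = 0.0625·(-13.333333) = -0.8333.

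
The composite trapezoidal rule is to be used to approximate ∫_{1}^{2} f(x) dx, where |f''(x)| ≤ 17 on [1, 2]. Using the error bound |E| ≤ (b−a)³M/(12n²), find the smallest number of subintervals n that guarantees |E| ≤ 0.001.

38

Need 17/(12n²) ≤ 0.001.
n² ≥ 17/(12·0.001) = 1416.67 ⇒ n ≥ 37.6386, so the smallest n is 38.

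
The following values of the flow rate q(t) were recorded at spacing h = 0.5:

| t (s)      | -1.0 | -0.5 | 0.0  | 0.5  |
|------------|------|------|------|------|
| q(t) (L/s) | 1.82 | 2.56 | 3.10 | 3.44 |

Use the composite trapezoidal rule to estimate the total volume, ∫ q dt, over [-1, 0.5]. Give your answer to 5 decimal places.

4.14500

h = 0.5, n = 3.
(h/2)·[y₀ + 2y₁ + 2y₂ + y₃] = 0.25·(16.58) = 4.14500.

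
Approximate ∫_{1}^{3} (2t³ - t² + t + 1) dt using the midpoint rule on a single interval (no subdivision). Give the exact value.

30

M = (b−a)·f(2) = 2·(15) = 30.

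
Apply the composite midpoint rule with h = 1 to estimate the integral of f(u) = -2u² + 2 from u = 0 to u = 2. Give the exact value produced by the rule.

-1

h = (2 − 0)/2 = 1.
Midpoints m₁,…,m₂ = 0.5, 1.5.
f(m₁)=1.5, f(m₂)=-2.5.
h·[f(m₁) + f(m₂)] = 1·(-1) = -1.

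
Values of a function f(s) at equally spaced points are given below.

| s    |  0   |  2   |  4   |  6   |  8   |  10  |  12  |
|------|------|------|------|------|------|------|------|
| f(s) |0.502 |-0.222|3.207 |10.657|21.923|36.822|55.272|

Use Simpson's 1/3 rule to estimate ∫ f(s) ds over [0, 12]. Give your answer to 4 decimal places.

h = 2, n = 6.
(h/3)·[y₀ + 4y₁ + 2y₂ + 4y₃ + 2y₄ + 4y₅ + y₆] = 0.666667·(295.062) = 196.7080.

196.7080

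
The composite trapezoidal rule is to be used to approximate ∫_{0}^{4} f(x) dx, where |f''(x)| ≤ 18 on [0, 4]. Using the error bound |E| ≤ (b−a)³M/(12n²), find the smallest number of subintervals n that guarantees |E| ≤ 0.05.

Need 1152/(12n²) ≤ 0.05.
n² ≥ 1152/(12·0.05) = 1920 ⇒ n ≥ 43.8178, so the smallest n is 44.

44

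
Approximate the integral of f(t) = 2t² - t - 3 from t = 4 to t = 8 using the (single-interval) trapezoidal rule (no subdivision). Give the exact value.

284

T = (b−a)/2 · [f(4) + f(8)] = 2·[25 + 117] = 284.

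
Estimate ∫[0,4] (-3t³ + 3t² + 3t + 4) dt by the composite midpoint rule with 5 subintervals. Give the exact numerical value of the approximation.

h = (4 − 0)/5 = 0.8.
Midpoints m₁,…,m₅ = 0.4, 1.2, 2, 2.8, 3.6.
f(m₁)=5.488, f(m₂)=6.736, f(m₃)=-2, f(m₄)=-29.936, f(m₅)=-86.288.
h·[f(m₁) + f(m₂) + f(m₃) + f(m₄) + f(m₅)] = 0.8·(-106) = -84.8.

-84.8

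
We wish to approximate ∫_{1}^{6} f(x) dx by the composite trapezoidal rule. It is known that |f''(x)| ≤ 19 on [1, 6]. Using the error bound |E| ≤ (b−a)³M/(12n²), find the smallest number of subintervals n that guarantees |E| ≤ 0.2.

Need 2375/(12n²) ≤ 0.2.
n² ≥ 2375/(12·0.2) = 989.583 ⇒ n ≥ 31.4576, so the smallest n is 32.

32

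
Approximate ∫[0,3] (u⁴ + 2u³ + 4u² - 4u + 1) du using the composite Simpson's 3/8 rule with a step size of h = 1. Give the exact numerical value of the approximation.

h = (3 − 0)/3 = 1.
Nodes u₀,…,u₃ = 0, 1, 2, 3.
f(u) = u⁴ + 2u³ + 4u² - 4u + 1: f₀=1, f₁=4, f₂=41, f₃=160.
(3h/8)·[f₀ + 3f₁ + 3f₂ + f₃] = 0.375·(296) = 111.

111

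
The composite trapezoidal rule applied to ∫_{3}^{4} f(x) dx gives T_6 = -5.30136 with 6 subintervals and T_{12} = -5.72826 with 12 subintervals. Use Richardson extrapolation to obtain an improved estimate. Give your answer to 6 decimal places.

-5.870560

R = (4·T_{12} − T_6) / 3 = (4·(-5.72826) − (-5.30136))/3 = (-17.61168)/3 = -5.870560.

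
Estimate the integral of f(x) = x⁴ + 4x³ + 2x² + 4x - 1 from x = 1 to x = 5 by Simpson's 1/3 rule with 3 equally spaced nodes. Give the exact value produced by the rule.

1384

h = (5 − 1)/2 = 2.
Nodes x₀,…,x₂ = 1, 3, 5.
f(x) = x⁴ + 4x³ + 2x² + 4x - 1: f₀=10, f₁=218, f₂=1194.
(h/3)·[f₀ + 4f₁ + f₂] = 0.666667·(2076) = 1384.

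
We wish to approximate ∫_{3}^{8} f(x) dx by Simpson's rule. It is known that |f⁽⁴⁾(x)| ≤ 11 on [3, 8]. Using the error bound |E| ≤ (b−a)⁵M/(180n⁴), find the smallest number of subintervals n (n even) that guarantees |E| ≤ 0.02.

10

Need 34375/(180n⁴) ≤ 0.02.
n⁴ ≥ 34375/(180·0.02) = 9548.61 ⇒ n ≥ 9.8852, so the smallest even n is 10. (n must be even for Simpson's rule.)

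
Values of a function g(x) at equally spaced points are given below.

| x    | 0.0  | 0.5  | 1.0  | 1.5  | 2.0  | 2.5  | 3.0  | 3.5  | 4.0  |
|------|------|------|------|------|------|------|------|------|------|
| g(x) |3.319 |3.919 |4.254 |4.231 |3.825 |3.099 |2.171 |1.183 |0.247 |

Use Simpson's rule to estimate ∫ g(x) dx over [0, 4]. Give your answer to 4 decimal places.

h = 0.5, n = 8.
(h/3)·[y₀ + 4y₁ + 2y₂ + 4y₃ + 2y₄ + 4y₅ + 2y₆ + 4y₇ + y₈] = 0.166667·(73.794) = 12.2990.

12.2990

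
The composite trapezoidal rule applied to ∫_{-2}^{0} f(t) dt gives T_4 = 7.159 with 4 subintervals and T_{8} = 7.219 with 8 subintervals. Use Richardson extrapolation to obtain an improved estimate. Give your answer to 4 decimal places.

R = (4·T_{8} − T_4) / 3 = (4·7.219 − 7.159)/3 = (21.717)/3 = 7.2390.

7.2390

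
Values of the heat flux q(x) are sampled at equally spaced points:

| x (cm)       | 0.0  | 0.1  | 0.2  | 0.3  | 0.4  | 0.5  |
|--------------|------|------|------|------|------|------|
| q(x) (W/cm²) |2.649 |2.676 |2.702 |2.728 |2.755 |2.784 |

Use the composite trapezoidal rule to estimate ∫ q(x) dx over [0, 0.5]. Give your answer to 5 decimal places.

1.35775

h = 0.1, n = 5.
(h/2)·[y₀ + 2y₁ + 2y₂ + 2y₃ + 2y₄ + y₅] = 0.05·(27.155) = 1.35775.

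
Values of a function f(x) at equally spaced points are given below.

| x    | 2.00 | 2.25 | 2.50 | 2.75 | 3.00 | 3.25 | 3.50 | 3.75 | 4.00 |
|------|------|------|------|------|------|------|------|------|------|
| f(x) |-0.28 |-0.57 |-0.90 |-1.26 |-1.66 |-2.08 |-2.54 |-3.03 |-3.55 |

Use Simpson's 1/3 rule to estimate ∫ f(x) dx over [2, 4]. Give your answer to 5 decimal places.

-3.48250

h = 0.25, n = 8.
(h/3)·[y₀ + 4y₁ + 2y₂ + 4y₃ + 2y₄ + 4y₅ + 2y₆ + 4y₇ + y₈] = 0.083333·(-41.79) = -3.48250.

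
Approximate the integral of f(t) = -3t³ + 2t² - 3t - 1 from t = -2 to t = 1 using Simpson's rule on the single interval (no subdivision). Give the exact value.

S = (b−a)/6 · [f(-2) + 4f(-0.5) + f(1)] = 0.5·[37 + 4·1.375 + (-5)] = 18.75.

18.75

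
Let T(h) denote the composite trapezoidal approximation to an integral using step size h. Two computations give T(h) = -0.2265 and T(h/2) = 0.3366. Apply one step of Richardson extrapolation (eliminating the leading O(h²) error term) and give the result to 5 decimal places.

0.52430

R = (4·T(h/2) − T(h)) / 3 = (4·0.3366 − (-0.2265))/3 = (1.5729)/3 = 0.52430.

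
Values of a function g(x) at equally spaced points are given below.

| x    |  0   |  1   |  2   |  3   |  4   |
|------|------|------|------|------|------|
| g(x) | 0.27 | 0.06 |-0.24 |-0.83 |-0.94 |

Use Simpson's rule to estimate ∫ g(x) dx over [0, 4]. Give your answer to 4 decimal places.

h = 1, n = 4.
(h/3)·[y₀ + 4y₁ + 2y₂ + 4y₃ + y₄] = 0.333333·(-4.23) = -1.4100.

-1.4100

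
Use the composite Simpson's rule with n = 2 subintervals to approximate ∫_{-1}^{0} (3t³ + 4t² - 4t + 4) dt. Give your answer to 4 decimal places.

h = (0 − (-1))/2 = 0.5.
Nodes t₀,…,t₂ = -1, -0.5, 0.
f(t) = 3t³ + 4t² - 4t + 4: f₀=9, f₁=6.625, f₂=4.
(h/3)·[f₀ + 4f₁ + f₂] = 0.166667·(39.5) = 6.5833.

6.5833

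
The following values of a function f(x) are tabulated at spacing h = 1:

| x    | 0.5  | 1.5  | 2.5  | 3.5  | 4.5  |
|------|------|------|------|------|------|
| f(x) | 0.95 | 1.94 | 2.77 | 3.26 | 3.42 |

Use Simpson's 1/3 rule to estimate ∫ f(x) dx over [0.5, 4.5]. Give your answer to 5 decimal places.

10.23667

h = 1, n = 4.
(h/3)·[y₀ + 4y₁ + 2y₂ + 4y₃ + y₄] = 0.333333·(30.71) = 10.23667.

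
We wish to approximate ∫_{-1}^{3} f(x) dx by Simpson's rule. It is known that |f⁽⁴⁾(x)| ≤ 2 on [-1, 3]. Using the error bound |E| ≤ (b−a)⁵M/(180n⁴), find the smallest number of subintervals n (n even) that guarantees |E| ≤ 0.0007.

12

Need 2048/(180n⁴) ≤ 0.0007.
n⁴ ≥ 2048/(180·0.0007) = 16254 ⇒ n ≥ 11.2912, so the smallest even n is 12. (n must be even for Simpson's rule.)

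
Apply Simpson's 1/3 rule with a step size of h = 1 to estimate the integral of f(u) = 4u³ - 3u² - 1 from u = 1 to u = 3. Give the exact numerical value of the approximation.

h = (3 − 1)/2 = 1.
Nodes u₀,…,u₂ = 1, 2, 3.
f(u) = 4u³ - 3u² - 1: f₀=0, f₁=19, f₂=80.
(h/3)·[f₀ + 4f₁ + f₂] = 0.333333·(156) = 52.

52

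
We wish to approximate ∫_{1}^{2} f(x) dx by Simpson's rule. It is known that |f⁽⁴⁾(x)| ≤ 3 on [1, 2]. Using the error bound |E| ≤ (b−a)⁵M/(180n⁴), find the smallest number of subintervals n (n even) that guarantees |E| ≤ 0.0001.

4

Need 3/(180n⁴) ≤ 0.0001.
n⁴ ≥ 3/(180·0.0001) = 166.667 ⇒ n ≥ 3.5930, so the smallest even n is 4. (n must be even for Simpson's rule.)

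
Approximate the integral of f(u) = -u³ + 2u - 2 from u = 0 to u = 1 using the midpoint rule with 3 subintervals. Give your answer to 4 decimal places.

h = (1 − 0)/3 = 0.333333.
Midpoints m₁,…,m₃ = 0.166667, 0.5, 0.833333.
f(m₁)=-1.671296, f(m₂)=-1.125, f(m₃)=-0.912037.
h·[f(m₁) + f(m₂) + f(m₃)] = 0.333333·(-3.708333) = -1.2361.

-1.2361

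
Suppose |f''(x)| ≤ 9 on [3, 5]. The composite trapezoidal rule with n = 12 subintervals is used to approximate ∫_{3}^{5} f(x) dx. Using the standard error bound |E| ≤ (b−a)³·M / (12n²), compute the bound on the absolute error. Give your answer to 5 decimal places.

0.04167

|E| ≤ (2)³·9 / (12·12²) = 72/1728 = 0.04167.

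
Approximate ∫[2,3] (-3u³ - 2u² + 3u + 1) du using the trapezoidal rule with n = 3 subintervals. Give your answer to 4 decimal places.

-53.3704

h = (3 − 2)/3 = 0.333333.
Nodes u₀,…,u₃ = 2, 2.333333, 2.666667, 3.
f(u) = -3u³ - 2u² + 3u + 1: f₀=-25, f₁=-41, f₂=-62.111111, f₃=-89.
(h/2)·[f₀ + 2f₁ + 2f₂ + f₃] = 0.166667·(-320.222222) = -53.3704.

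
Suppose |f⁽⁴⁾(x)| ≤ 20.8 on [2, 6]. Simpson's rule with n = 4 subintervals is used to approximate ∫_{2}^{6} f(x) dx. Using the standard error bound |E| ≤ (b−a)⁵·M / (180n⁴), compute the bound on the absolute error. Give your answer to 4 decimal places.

0.4622

|E| ≤ (4)⁵·20.8 / (180·4⁴) = 21299.2/46080 = 0.4622.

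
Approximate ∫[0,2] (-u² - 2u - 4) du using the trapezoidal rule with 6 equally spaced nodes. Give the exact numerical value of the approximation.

-14.72

h = (2 − 0)/5 = 0.4.
Nodes u₀,…,u₅ = 0, 0.4, 0.8, 1.2, 1.6, 2.
f(u) = -u² - 2u - 4: f₀=-4, f₁=-4.96, f₂=-6.24, f₃=-7.84, f₄=-9.76, f₅=-12.
(h/2)·[f₀ + 2f₁ + 2f₂ + 2f₃ + 2f₄ + f₅] = 0.2·(-73.6) = -14.72.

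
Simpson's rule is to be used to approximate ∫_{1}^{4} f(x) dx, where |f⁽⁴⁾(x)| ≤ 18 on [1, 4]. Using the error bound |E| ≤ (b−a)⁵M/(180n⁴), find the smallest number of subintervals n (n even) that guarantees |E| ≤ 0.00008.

Need 4374/(180n⁴) ≤ 0.00008.
n⁴ ≥ 4374/(180·0.00008) = 303750 ⇒ n ≥ 23.4763, so the smallest even n is 24. (n must be even for Simpson's rule.)

24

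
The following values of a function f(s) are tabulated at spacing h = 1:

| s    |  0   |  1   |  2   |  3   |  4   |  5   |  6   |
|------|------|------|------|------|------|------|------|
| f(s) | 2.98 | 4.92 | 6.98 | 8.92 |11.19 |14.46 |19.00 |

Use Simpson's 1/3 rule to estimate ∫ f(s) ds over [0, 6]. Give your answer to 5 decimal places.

57.17333

h = 1, n = 6.
(h/3)·[y₀ + 4y₁ + 2y₂ + 4y₃ + 2y₄ + 4y₅ + y₆] = 0.333333·(171.52) = 57.17333.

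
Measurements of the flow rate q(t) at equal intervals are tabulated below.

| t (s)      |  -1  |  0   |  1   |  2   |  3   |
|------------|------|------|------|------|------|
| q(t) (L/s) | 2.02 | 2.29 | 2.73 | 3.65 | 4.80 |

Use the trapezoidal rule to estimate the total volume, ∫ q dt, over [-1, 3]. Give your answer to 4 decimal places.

h = 1, n = 4.
(h/2)·[y₀ + 2y₁ + 2y₂ + 2y₃ + y₄] = 0.5·(24.16) = 12.0800.

12.0800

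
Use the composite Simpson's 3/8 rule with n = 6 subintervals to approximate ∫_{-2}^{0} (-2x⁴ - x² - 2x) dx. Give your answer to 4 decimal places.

-11.4815

h = (0 − (-2))/6 = 0.333333.
Nodes x₀,…,x₆ = -2, -1.666667, -1.333333, -1, -0.666667, -0.333333, 0.
f(x) = -2x⁴ - x² - 2x: f₀=-32, f₁=-14.876543, f₂=-5.432099, f₃=-1, f₄=0.493827, f₅=0.530864, f₆=0.
(3h/8)·[f₀ + 3f₁ + 3f₂ + 2f₃ + 3f₄ + 3f₅ + f₆] = 0.125·(-91.851852) = -11.4815.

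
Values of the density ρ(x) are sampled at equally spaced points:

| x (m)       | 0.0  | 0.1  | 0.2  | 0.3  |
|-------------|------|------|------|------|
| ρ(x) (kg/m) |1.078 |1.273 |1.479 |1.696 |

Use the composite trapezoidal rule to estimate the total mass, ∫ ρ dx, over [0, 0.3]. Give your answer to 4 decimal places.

h = 0.1, n = 3.
(h/2)·[y₀ + 2y₁ + 2y₂ + y₃] = 0.05·(8.278) = 0.4139.

0.4139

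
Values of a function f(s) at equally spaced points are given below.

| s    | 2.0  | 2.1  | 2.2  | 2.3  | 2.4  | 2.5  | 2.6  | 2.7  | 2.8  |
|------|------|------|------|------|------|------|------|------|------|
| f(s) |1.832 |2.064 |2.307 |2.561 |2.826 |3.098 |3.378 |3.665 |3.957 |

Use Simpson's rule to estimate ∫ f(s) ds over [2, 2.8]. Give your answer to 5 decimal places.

h = 0.1, n = 8.
(h/3)·[y₀ + 4y₁ + 2y₂ + 4y₃ + 2y₄ + 4y₅ + 2y₆ + 4y₇ + y₈] = 0.033333·(68.363) = 2.27877.

2.27877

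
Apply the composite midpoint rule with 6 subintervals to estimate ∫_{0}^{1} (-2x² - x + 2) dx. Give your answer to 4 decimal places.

h = (1 − 0)/6 = 0.166667.
Midpoints m₁,…,m₆ = 0.083333, 0.25, 0.416667, 0.583333, 0.75, 0.916667.
f(m₁)=1.902778, f(m₂)=1.625, f(m₃)=1.236111, f(m₄)=0.736111, f(m₅)=0.125, f(m₆)=-0.597222.
h·[f(m₁) + f(m₂) + f(m₃) + f(m₄) + f(m₅) + f(m₆)] = 0.166667·(5.027778) = 0.8380.

0.8380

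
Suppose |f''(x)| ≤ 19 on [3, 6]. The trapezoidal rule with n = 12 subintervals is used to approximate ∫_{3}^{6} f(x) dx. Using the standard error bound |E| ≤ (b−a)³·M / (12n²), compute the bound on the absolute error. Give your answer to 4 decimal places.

|E| ≤ (3)³·19 / (12·12²) = 513/1728 = 0.2969.

0.2969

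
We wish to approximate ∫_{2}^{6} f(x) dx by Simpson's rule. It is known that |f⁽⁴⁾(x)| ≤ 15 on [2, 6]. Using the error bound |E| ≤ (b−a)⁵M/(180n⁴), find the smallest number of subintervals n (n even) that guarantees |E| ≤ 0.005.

Need 15360/(180n⁴) ≤ 0.005.
n⁴ ≥ 15360/(180·0.005) = 17066.7 ⇒ n ≥ 11.4298, so the smallest even n is 12. (n must be even for Simpson's rule.)

12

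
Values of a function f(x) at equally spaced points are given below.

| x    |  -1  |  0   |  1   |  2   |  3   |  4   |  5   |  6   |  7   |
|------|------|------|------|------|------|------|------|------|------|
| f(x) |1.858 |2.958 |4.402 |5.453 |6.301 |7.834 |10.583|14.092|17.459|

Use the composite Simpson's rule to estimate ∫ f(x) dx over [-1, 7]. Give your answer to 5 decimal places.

h = 1, n = 8.
(h/3)·[y₀ + 4y₁ + 2y₂ + 4y₃ + 2y₄ + 4y₅ + 2y₆ + 4y₇ + y₈] = 0.333333·(183.237) = 61.07900.

61.07900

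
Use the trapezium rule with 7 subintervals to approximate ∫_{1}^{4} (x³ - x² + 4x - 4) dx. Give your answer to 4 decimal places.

61.3469

h = (4 − 1)/7 = 0.428571.
Nodes x₀,…,x₇ = 1, 1.428571, 1.857143, 2.285714, 2.714286, 3.142857, 3.571429, 4.
f(x) = x³ - x² + 4x - 4: f₀=0, f₁=2.588921, f₂=6.384840, f₃=11.860058, f₄=19.486880, f₅=29.737609, f₆=43.084548, f₇=60.
(h/2)·[f₀ + 2f₁ + 2f₂ + 2f₃ + 2f₄ + 2f₅ + 2f₆ + f₇] = 0.214286·(286.285714) = 61.3469.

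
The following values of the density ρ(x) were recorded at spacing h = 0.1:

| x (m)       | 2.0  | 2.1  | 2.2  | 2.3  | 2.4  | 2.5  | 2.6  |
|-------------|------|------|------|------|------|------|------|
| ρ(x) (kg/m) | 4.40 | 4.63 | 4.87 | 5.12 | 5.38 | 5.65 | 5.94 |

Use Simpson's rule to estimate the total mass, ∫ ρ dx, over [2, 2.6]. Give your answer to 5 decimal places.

3.08133

h = 0.1, n = 6.
(h/3)·[y₀ + 4y₁ + 2y₂ + 4y₃ + 2y₄ + 4y₅ + y₆] = 0.033333·(92.44) = 3.08133.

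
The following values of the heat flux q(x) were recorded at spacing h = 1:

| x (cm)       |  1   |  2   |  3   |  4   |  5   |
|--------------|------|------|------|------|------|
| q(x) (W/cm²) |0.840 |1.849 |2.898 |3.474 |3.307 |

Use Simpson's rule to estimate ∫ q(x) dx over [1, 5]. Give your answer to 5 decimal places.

h = 1, n = 4.
(h/3)·[y₀ + 4y₁ + 2y₂ + 4y₃ + y₄] = 0.333333·(31.235) = 10.41167.

10.41167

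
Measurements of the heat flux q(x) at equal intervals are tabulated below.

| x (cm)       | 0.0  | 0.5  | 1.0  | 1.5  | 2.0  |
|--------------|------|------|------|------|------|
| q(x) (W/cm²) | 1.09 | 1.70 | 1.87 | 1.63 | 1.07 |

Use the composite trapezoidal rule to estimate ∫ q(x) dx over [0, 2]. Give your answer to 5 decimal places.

h = 0.5, n = 4.
(h/2)·[y₀ + 2y₁ + 2y₂ + 2y₃ + y₄] = 0.25·(12.56) = 3.14000.

3.14000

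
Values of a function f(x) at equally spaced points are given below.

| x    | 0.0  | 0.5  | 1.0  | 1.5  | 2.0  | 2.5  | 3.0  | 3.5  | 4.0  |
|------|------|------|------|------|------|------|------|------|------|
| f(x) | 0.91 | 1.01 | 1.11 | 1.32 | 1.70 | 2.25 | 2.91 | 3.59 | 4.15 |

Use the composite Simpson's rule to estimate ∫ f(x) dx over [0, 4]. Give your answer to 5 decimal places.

h = 0.5, n = 8.
(h/3)·[y₀ + 4y₁ + 2y₂ + 4y₃ + 2y₄ + 4y₅ + 2y₆ + 4y₇ + y₈] = 0.166667·(49.18) = 8.19667.

8.19667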